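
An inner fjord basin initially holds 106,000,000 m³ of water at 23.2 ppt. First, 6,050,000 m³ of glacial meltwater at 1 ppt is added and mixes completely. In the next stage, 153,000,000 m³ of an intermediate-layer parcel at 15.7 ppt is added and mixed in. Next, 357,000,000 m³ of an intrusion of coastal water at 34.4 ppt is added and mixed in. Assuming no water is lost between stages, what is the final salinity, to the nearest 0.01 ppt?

27.57 ppt

Mass of salt is conserved:
Initial salt = 106,000,000×23.2 = 2,459,200,000
After stage 1: salt = 2,459,200,000 + 6,050,000×1 = 2,465,250,000; volume = 112,050,000 m³; S = 22.001 ppt
After stage 2: salt = 2,465,250,000 + 153,000,000×15.7 = 4,867,350,000; volume = 265,050,000 m³; S = 18.364 ppt
After stage 3: salt = 4,867,350,000 + 357,000,000×34.4 = 17,148,150,000; volume = 622,050,000 m³
S = 17,148,150,000 / 622,050,000 = 27.5672 ppt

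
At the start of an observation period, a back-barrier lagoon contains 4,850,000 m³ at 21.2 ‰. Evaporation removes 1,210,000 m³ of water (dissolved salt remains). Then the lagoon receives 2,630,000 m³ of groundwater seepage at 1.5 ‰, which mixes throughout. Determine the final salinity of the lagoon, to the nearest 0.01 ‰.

17.03 ‰

After evaporation: salt = 4,850,000×21.2 = 102,820,000; volume = 4,850,000 − 1,210,000 = 3,640,000 m³
After mixing: salt = 102,820,000 + 2,630,000×1.5 = 106,765,000; volume = 3,640,000 + 2,630,000 = 6,270,000 m³
S = 106,765,000 / 6,270,000 = 17.0279 ‰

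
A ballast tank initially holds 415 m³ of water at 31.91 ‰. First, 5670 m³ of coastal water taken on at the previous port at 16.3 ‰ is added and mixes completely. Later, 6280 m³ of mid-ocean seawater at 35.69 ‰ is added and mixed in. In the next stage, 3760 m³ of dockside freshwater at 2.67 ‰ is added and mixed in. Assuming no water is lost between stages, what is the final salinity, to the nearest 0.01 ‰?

By conservation of dissolved salt,
Initial salt = 415×31.91 = 13,242.65
After stage 1: salt = 13,242.65 + 5,670×16.3 = 105,663.65; volume = 6,085 m³; S = 17.365 ‰
After stage 2: salt = 105,663.65 + 6,280×35.69 = 329,796.85; volume = 12,365 m³; S = 26.672 ‰
After stage 3: salt = 329,796.85 + 3,760×2.67 = 339,836.05; volume = 16,125 m³
S = 339,836.05 / 16,125 = 21.0751 ‰

21.08 ‰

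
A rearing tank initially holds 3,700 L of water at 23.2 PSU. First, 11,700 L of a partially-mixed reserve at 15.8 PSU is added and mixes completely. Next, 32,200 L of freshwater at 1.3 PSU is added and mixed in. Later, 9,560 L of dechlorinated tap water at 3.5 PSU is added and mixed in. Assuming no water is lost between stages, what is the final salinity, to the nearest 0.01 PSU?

By conservation of dissolved salt,
Initial salt = 3,700×23.2 = 85,840
After stage 1: salt = 85,840 + 11,700×15.8 = 270,700; volume = 15,400 L; S = 17.578 PSU
After stage 2: salt = 270,700 + 32,200×1.3 = 312,560; volume = 47,600 L; S = 6.566 PSU
After stage 3: salt = 312,560 + 9,560×3.5 = 346,020; volume = 57,160 L
S = 346,020 / 57,160 = 6.0535 PSU

6.05 PSU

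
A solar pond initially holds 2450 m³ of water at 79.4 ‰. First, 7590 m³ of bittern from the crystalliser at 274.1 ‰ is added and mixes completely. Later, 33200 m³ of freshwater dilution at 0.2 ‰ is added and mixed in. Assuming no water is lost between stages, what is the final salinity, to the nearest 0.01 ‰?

By conservation of dissolved salt,
Initial salt = 2,450×79.4 = 194,530
After stage 1: salt = 194,530 + 7,590×274.1 = 2,274,949; volume = 10,040 m³; S = 226.589 ‰
After stage 2: salt = 2,274,949 + 33,200×0.2 = 2,281,589; volume = 43,240 m³
S = 2,281,589 / 43,240 = 52.7657 ‰

52.77 ‰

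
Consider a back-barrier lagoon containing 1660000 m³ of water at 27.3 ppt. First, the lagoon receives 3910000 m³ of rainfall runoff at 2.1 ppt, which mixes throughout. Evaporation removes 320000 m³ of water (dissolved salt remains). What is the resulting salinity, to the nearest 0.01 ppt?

After mixing: salt = 1,660,000×27.3 + 3,910,000×2.1 = 53,529,000; volume = 5,570,000 m³
After evaporation: salt unchanged = 53,529,000; volume = 5,570,000 − 320,000 = 5,250,000 m³
S = 53,529,000 / 5,250,000 = 10.196 ppt

10.20 ppt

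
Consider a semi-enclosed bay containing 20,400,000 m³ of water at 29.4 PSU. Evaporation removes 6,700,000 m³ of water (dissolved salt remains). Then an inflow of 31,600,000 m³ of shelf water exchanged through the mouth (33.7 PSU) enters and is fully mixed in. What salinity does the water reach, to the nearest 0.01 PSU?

36.75 PSU

After evaporation: salt = 20,400,000×29.4 = 599,760,000; volume = 20,400,000 − 6,700,000 = 13,700,000 m³
After mixing: salt = 599,760,000 + 31,600,000×33.7 = 1,664,680,000; volume = 13,700,000 + 31,600,000 = 45,300,000 m³
S = 1,664,680,000 / 45,300,000 = 36.7479 PSU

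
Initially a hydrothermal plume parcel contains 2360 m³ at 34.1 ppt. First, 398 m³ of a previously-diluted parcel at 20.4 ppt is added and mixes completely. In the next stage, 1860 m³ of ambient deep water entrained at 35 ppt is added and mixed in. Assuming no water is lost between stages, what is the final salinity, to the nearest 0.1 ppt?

Mass of salt is conserved:
Initial salt = 2,360×34.1 = 80,476
After stage 1: salt = 80,476 + 398×20.4 = 88,595.2; volume = 2,758 m³; S = 32.123 ppt
After stage 2: salt = 88,595.2 + 1,860×35 = 153,695.2; volume = 4,618 m³
S = 153,695.2 / 4,618 = 33.2818 ppt

33.3 ppt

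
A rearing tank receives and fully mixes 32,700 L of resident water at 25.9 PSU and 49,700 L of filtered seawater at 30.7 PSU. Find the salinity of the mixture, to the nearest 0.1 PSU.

28.8 PSU

By conservation of dissolved salt,
salt = 32,700×25.9 + 49,700×30.7 = 846,930 + 1,525,790 = 2,372,720
volume = 32,700 + 49,700 = 82,400 L
S = 2,372,720 / 82,400 = 28.795 PSU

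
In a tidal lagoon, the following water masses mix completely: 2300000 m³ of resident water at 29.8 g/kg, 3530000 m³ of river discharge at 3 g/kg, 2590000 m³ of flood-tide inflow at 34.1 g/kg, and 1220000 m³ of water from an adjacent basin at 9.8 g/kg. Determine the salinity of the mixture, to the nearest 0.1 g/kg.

Weighted by volume,
salt = 2,300,000×29.8 + 3,530,000×3 + 2,590,000×34.1 + 1,220,000×9.8 = 68,540,000 + 10,590,000 + 88,319,000 + 11,956,000 = 179,405,000
volume = 2,300,000 + 3,530,000 + 2,590,000 + 1,220,000 = 9,640,000 m³
S = 179,405,000 / 9,640,000 = 18.61 g/kg

18.6 g/kg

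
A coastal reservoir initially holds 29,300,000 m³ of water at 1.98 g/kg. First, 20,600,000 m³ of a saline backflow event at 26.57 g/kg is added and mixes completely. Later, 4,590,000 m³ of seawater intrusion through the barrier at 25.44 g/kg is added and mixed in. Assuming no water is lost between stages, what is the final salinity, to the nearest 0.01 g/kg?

13.25 g/kg

Mass of salt is conserved:
Initial salt = 29,300,000×1.98 = 58,014,000
After stage 1: salt = 58,014,000 + 20,600,000×26.57 = 605,356,000; volume = 49,900,000 m³; S = 12.131 g/kg
After stage 2: salt = 605,356,000 + 4,590,000×25.44 = 722,125,600; volume = 54,490,000 m³
S = 722,125,600 / 54,490,000 = 13.2524 g/kg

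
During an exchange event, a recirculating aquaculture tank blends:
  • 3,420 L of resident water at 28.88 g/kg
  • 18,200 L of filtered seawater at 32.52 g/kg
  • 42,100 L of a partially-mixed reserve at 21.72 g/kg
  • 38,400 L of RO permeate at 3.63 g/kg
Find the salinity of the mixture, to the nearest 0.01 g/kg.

Mass of salt is conserved:
salt = 3,420×28.88 + 18,200×32.52 + 42,100×21.72 + 38,400×3.63 = 98,769.6 + 591,864 + 914,412 + 139,392 = 1,744,437.6
volume = 3,420 + 18,200 + 42,100 + 38,400 = 102,120 L
S = 1,744,437.6 / 102,120 = 17.0822 g/kg

17.08 g/kg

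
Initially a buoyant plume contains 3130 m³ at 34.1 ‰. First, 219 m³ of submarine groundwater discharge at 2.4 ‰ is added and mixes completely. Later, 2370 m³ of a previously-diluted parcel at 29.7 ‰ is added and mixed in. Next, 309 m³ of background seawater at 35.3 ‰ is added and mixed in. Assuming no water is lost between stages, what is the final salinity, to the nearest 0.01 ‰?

31.28 ‰

Salt balance:
Initial salt = 3,130×34.1 = 106,733
After stage 1: salt = 106,733 + 219×2.4 = 107,258.6; volume = 3,349 m³; S = 32.027 ‰
After stage 2: salt = 107,258.6 + 2,370×29.7 = 177,647.6; volume = 5,719 m³; S = 31.063 ‰
After stage 3: salt = 177,647.6 + 309×35.3 = 188,555.3; volume = 6,028 m³
S = 188,555.3 / 6,028 = 31.2799 ‰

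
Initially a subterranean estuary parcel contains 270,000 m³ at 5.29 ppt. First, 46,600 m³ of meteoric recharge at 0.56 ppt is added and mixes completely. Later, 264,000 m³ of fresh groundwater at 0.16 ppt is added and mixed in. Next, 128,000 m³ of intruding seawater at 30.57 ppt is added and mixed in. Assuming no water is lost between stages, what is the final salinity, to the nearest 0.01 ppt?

7.63 ppt

Mass of salt is conserved:
Initial salt = 270,000×5.29 = 1,428,300
After stage 1: salt = 1,428,300 + 46,600×0.56 = 1,454,396; volume = 316,600 m³; S = 4.594 ppt
After stage 2: salt = 1,454,396 + 264,000×0.16 = 1,496,636; volume = 580,600 m³; S = 2.578 ppt
After stage 3: salt = 1,496,636 + 128,000×30.57 = 5,409,596; volume = 708,600 m³
S = 5,409,596 / 708,600 = 7.6342 ppt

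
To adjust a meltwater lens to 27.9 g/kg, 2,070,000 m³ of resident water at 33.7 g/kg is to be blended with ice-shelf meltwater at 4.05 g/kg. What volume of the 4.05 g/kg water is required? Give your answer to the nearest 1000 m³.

Salt balance: 2,070,000×33.7 + V×4.05 = (2,070,000+V)×27.9
69,759,000 + 4.05V = 57,753,000 + 27.9V
12,006,000 = 23.85V
V = 503,396.23 m³

503000 m³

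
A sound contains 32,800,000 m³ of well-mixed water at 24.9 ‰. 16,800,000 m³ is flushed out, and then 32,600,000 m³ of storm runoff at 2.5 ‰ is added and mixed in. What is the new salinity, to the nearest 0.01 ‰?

9.87 ‰

Remaining after removal: 16,000,000 m³ at 24.9 ‰ (salt = 398,400,000)
After addition: salt = 398,400,000 + 32,600,000×2.5 = 479,900,000; volume = 48,600,000 m³
S = 479,900,000 / 48,600,000 = 9.8745 ‰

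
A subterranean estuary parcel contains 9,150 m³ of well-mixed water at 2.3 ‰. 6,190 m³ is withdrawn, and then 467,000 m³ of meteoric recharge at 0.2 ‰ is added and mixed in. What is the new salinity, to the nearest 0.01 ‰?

0.21 ‰

Remaining after removal: 2,960 m³ at 2.3 ‰ (salt = 6,808)
After addition: salt = 6,808 + 467,000×0.2 = 100,208; volume = 469,960 m³
S = 100,208 / 469,960 = 0.2132 ‰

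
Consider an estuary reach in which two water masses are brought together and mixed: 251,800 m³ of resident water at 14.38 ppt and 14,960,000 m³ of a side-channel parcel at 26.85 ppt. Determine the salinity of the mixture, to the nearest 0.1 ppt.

26.6 ppt

Weighted by volume,
salt = 251,800×14.38 + 14,960,000×26.85 = 3,620,884 + 401,676,000 = 405,296,884
volume = 251,800 + 14,960,000 = 15,211,800 m³
S = 405,296,884 / 15,211,800 = 26.644 ppt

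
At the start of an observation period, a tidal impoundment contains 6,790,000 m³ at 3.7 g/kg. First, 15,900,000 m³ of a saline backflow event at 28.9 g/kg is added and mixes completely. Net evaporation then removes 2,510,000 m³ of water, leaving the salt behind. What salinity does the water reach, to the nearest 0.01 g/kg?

After mixing: salt = 6,790,000×3.7 + 15,900,000×28.9 = 484,633,000; volume = 22,690,000 m³
After evaporation: salt unchanged = 484,633,000; volume = 22,690,000 − 2,510,000 = 20,180,000 m³
S = 484,633,000 / 20,180,000 = 24.0155 g/kg

24.02 g/kg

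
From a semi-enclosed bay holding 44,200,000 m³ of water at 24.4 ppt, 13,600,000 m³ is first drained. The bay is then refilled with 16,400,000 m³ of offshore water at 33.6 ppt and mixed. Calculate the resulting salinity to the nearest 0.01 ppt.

Remaining after removal: 30,600,000 m³ at 24.4 ppt (salt = 746,640,000)
After addition: salt = 746,640,000 + 16,400,000×33.6 = 1,297,680,000; volume = 47,000,000 m³
S = 1,297,680,000 / 47,000,000 = 27.6102 ppt

27.61 ppt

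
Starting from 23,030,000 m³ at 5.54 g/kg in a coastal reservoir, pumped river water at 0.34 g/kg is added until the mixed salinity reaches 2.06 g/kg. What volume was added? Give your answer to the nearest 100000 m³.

46600000 m³

Salt balance: 23,030,000×5.54 + V×0.34 = (23,030,000+V)×2.06
127,586,200 + 0.34V = 47,441,800 + 2.06V
80,144,400 = 1.72V
V = 46,595,581.4 m³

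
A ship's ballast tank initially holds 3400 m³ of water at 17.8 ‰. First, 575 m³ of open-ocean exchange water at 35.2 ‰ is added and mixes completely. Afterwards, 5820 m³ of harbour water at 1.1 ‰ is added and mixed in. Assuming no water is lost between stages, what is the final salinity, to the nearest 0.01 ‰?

8.90 ‰

Total salt / total volume:
Initial salt = 3,400×17.8 = 60,520
After stage 1: salt = 60,520 + 575×35.2 = 80,760; volume = 3,975 m³; S = 20.317 ‰
After stage 2: salt = 80,760 + 5,820×1.1 = 87,162; volume = 9,795 m³
S = 87,162 / 9,795 = 8.8986 ‰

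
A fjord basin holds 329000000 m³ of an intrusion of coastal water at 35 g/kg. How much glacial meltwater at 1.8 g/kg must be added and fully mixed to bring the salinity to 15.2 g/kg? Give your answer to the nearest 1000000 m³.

486000000 m³

Salt balance: 329,000,000×35 + V×1.8 = (329,000,000+V)×15.2
11,515,000,000 + 1.8V = 5,000,800,000 + 15.2V
6,514,200,000 = 13.4V
V = 486,134,328.36 m³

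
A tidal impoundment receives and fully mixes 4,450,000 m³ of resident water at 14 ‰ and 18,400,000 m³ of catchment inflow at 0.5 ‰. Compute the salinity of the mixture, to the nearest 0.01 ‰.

3.13 ‰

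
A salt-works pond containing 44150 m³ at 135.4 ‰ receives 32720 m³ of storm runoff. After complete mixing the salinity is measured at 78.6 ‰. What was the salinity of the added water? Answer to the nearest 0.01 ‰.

1.96 ‰

Salt balance: 44,150×135.4 + 32,720×S = 76,870×78.6
5,977,910 + 32,720·S = 6,041,982
S = (6,041,982 − 5,977,910) / 32,720 = 1.9582 ‰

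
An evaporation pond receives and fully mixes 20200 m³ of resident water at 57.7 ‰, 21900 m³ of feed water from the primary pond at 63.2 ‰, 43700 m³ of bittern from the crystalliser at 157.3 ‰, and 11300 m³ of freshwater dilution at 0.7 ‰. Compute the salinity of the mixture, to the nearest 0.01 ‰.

97.13 ‰

By conservation of dissolved salt,
salt = 20,200×57.7 + 21,900×63.2 + 43,700×157.3 + 11,300×0.7 = 1,165,540 + 1,384,080 + 6,874,010 + 7,910 = 9,431,540
volume = 20,200 + 21,900 + 43,700 + 11,300 = 97,100 m³
S = 9,431,540 / 97,100 = 97.1322 ‰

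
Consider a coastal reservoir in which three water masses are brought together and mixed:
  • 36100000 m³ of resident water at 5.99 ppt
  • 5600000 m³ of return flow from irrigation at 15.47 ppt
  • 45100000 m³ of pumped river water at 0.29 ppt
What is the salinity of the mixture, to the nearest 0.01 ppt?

3.64 ppt

Weighted by volume,
salt = 36,100,000×5.99 + 5,600,000×15.47 + 45,100,000×0.29 = 216,239,000 + 86,632,000 + 13,079,000 = 315,950,000
volume = 36,100,000 + 5,600,000 + 45,100,000 = 86,800,000 m³
S = 315,950,000 / 86,800,000 = 3.64 ppt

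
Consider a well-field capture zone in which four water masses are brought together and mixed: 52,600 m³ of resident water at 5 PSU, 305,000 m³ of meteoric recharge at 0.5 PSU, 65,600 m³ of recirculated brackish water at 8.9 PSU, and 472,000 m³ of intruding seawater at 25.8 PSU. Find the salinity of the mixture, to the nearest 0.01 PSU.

Mass of salt is conserved:
salt = 52,600×5 + 305,000×0.5 + 65,600×8.9 + 472,000×25.8 = 263,000 + 152,500 + 583,840 + 12,177,600 = 13,176,940
volume = 52,600 + 305,000 + 65,600 + 472,000 = 895,200 m³
S = 13,176,940 / 895,200 = 14.7195 PSU

14.72 PSU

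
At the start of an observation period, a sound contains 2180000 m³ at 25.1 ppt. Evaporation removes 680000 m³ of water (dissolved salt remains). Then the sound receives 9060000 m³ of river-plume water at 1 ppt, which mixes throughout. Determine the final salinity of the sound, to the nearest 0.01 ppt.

After evaporation: salt = 2,180,000×25.1 = 54,718,000; volume = 2,180,000 − 680,000 = 1,500,000 m³
After mixing: salt = 54,718,000 + 9,060,000×1 = 63,778,000; volume = 1,500,000 + 9,060,000 = 10,560,000 m³
S = 63,778,000 / 10,560,000 = 6.0396 ppt

6.04 ppt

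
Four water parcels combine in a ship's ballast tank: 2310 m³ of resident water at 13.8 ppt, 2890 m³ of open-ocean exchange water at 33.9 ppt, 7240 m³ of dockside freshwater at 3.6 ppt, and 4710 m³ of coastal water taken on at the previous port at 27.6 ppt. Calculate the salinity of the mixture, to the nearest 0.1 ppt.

16.7 ppt

Salt balance:
salt = 2,310×13.8 + 2,890×33.9 + 7,240×3.6 + 4,710×27.6 = 31,878 + 97,971 + 26,064 + 129,996 = 285,909
volume = 2,310 + 2,890 + 7,240 + 4,710 = 17,150 m³
S = 285,909 / 17,150 = 16.671 ppt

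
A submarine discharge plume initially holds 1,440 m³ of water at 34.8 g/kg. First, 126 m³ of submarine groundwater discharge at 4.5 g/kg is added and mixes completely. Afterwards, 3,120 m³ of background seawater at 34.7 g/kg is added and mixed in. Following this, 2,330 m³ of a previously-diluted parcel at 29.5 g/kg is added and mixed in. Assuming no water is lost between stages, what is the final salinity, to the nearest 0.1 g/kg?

Salt balance:
Initial salt = 1,440×34.8 = 50,112
After stage 1: salt = 50,112 + 126×4.5 = 50,679; volume = 1,566 m³; S = 32.362 g/kg
After stage 2: salt = 50,679 + 3,120×34.7 = 158,943; volume = 4,686 m³; S = 33.919 g/kg
After stage 3: salt = 158,943 + 2,330×29.5 = 227,678; volume = 7,016 m³
S = 227,678 / 7,016 = 32.4513 g/kg

32.5 g/kg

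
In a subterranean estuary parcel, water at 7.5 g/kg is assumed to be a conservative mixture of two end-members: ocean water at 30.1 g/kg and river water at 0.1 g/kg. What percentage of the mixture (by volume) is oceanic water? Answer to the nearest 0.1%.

24.7%

Let g be the oceanic fraction. Salt balance per unit volume:
g×30.1 + (1−g)×0.1 = 7.5
g = (7.5 − 0.1) / (30.1 − 0.1) = 7.4/30 = 0.2467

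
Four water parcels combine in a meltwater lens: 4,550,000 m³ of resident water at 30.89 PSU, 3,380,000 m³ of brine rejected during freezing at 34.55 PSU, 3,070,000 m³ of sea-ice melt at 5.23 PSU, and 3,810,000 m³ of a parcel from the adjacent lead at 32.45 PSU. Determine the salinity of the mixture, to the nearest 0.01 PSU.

Weighted by volume,
salt = 4,550,000×30.89 + 3,380,000×34.55 + 3,070,000×5.23 + 3,810,000×32.45 = 140,549,500 + 116,779,000 + 16,056,100 + 123,634,500 = 397,019,100
volume = 4,550,000 + 3,380,000 + 3,070,000 + 3,810,000 = 14,810,000 m³
S = 397,019,100 / 14,810,000 = 26.8075 PSU

26.81 PSU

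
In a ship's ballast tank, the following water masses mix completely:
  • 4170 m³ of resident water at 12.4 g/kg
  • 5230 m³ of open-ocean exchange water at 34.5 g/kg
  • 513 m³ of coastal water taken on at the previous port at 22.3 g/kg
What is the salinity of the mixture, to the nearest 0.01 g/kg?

24.57 g/kg

Salt balance:
salt = 4,170×12.4 + 5,230×34.5 + 513×22.3 = 51,708 + 180,435 + 11,439.9 = 243,582.9
volume = 4,170 + 5,230 + 513 = 9,913 m³
S = 243,582.9 / 9,913 = 24.5721 g/kg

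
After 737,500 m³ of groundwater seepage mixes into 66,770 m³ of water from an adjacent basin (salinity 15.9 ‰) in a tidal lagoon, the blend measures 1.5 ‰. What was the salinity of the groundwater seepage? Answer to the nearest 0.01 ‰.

0.20 ‰

Salt balance: 66,770×15.9 + 737,500×S = 804,270×1.5
1,061,643 + 737,500·S = 1,206,405
S = (1,206,405 − 1,061,643) / 737,500 = 0.1963 ‰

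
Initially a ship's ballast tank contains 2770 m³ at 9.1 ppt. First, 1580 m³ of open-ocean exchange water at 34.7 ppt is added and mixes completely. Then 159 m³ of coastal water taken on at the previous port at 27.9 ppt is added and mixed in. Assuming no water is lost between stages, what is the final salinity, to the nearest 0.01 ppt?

18.73 ppt

By conservation of dissolved salt,
Initial salt = 2,770×9.1 = 25,207
After stage 1: salt = 25,207 + 1,580×34.7 = 80,033; volume = 4,350 m³; S = 18.398 ppt
After stage 2: salt = 80,033 + 159×27.9 = 84,469.1; volume = 4,509 m³
S = 84,469.1 / 4,509 = 18.7334 ppt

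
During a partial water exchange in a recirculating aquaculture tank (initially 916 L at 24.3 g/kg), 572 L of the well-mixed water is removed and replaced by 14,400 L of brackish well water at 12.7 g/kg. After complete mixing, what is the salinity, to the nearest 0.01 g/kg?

12.97 g/kg

Remaining after removal: 344 L at 24.3 g/kg (salt = 8,359.2)
After addition: salt = 8,359.2 + 14,400×12.7 = 191,239.2; volume = 14,744 L
S = 191,239.2 / 14,744 = 12.9706 g/kg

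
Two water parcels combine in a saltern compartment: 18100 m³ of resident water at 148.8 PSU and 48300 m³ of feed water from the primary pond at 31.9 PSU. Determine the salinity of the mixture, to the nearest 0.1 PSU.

Weighted by volume,
salt = 18,100×148.8 + 48,300×31.9 = 2,693,280 + 1,540,770 = 4,234,050
volume = 18,100 + 48,300 = 66,400 m³
S = 4,234,050 / 66,400 = 63.766 PSU

63.8 PSU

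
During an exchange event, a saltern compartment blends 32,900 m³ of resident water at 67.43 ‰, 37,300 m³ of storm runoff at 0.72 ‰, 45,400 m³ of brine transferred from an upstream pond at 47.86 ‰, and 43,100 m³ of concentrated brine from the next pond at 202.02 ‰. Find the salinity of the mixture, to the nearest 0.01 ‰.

82.70 ‰

Conserving salt mass:
salt = 32,900×67.43 + 37,300×0.72 + 45,400×47.86 + 43,100×202.02 = 2,218,447 + 26,856 + 2,172,844 + 8,707,062 = 13,125,209
volume = 32,900 + 37,300 + 45,400 + 43,100 = 158,700 m³
S = 13,125,209 / 158,700 = 82.7045 ‰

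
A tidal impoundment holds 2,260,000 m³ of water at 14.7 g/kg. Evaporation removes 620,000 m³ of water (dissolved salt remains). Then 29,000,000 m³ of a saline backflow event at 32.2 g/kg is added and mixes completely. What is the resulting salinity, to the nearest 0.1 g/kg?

31.6 g/kg

After evaporation: salt = 2,260,000×14.7 = 33,222,000; volume = 2,260,000 − 620,000 = 1,640,000 m³
After mixing: salt = 33,222,000 + 29,000,000×32.2 = 967,022,000; volume = 1,640,000 + 29,000,000 = 30,640,000 m³
S = 967,022,000 / 30,640,000 = 31.5608 g/kg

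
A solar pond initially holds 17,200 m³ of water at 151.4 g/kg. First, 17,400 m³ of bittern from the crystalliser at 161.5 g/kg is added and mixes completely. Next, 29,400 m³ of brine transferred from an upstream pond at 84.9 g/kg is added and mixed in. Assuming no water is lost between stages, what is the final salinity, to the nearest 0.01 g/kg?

123.60 g/kg

Weighted by volume,
Initial salt = 17,200×151.4 = 2,604,080
After stage 1: salt = 2,604,080 + 17,400×161.5 = 5,414,180; volume = 34,600 m³; S = 156.479 g/kg
After stage 2: salt = 5,414,180 + 29,400×84.9 = 7,910,240; volume = 64,000 m³
S = 7,910,240 / 64,000 = 123.5975 g/kg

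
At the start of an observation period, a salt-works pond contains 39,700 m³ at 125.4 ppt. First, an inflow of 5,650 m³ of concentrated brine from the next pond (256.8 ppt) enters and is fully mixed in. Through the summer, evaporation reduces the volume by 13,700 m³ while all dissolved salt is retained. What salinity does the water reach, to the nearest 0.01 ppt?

After mixing: salt = 39,700×125.4 + 5,650×256.8 = 6,429,300; volume = 45,350 m³
After evaporation: salt unchanged = 6,429,300; volume = 45,350 − 13,700 = 31,650 m³
S = 6,429,300 / 31,650 = 203.1374 ppt

203.14 ppt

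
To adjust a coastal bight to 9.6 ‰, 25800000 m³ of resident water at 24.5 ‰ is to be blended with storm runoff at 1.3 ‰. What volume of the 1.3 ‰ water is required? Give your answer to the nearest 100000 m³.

46300000 m³

Salt balance: 25,800,000×24.5 + V×1.3 = (25,800,000+V)×9.6
632,100,000 + 1.3V = 247,680,000 + 9.6V
384,420,000 = 8.3V
V = 46,315,662.65 m³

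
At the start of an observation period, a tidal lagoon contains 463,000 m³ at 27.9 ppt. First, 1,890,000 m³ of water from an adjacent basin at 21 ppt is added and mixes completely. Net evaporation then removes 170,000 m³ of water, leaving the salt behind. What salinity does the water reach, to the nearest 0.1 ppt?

24.1 ppt

After mixing: salt = 463,000×27.9 + 1,890,000×21 = 52,607,700; volume = 2,353,000 m³
After evaporation: salt unchanged = 52,607,700; volume = 2,353,000 − 170,000 = 2,183,000 m³
S = 52,607,700 / 2,183,000 = 24.0988 ppt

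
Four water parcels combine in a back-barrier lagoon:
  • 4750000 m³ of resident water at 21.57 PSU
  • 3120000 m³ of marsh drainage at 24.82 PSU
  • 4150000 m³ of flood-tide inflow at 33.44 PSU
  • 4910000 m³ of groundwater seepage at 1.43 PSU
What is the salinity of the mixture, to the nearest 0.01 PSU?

19.24 PSU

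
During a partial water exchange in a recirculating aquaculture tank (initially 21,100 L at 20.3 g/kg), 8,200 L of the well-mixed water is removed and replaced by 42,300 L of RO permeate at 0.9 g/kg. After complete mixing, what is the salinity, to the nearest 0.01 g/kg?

5.43 g/kg

Remaining after removal: 12,900 L at 20.3 g/kg (salt = 261,870)
After addition: salt = 261,870 + 42,300×0.9 = 299,940; volume = 55,200 L
S = 299,940 / 55,200 = 5.4337 g/kg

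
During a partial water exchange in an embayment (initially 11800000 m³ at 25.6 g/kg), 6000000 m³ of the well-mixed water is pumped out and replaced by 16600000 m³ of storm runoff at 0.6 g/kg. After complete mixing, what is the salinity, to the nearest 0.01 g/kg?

7.07 g/kg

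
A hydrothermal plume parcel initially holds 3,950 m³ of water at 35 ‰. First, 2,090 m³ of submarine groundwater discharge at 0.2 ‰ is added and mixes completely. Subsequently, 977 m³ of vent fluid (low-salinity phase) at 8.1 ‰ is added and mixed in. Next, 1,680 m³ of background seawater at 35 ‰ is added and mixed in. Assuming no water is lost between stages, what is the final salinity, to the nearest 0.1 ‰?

23.6 ‰

Conserving salt mass:
Initial salt = 3,950×35 = 138,250
After stage 1: salt = 138,250 + 2,090×0.2 = 138,668; volume = 6,040 m³; S = 22.958 ‰
After stage 2: salt = 138,668 + 977×8.1 = 146,581.7; volume = 7,017 m³; S = 20.89 ‰
After stage 3: salt = 146,581.7 + 1,680×35 = 205,381.7; volume = 8,697 m³
S = 205,381.7 / 8,697 = 23.6152 ‰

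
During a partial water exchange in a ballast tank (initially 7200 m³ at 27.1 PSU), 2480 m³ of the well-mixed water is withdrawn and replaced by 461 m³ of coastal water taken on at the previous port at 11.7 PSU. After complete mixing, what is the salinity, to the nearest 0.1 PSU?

25.7 PSU

Remaining after removal: 4,720 m³ at 27.1 PSU (salt = 127,912)
After addition: salt = 127,912 + 461×11.7 = 133,305.7; volume = 5,181 m³
S = 133,305.7 / 5,181 = 25.7297 PSU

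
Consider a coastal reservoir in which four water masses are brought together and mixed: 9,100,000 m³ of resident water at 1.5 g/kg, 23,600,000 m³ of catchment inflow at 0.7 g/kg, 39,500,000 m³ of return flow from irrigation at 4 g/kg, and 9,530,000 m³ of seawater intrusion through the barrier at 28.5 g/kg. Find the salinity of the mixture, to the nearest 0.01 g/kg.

5.63 g/kg

Weighted by volume,
salt = 9,100,000×1.5 + 23,600,000×0.7 + 39,500,000×4 + 9,530,000×28.5 = 13,650,000 + 16,520,000 + 158,000,000 + 271,605,000 = 459,775,000
volume = 9,100,000 + 23,600,000 + 39,500,000 + 9,530,000 = 81,730,000 m³
S = 459,775,000 / 81,730,000 = 5.6255 g/kg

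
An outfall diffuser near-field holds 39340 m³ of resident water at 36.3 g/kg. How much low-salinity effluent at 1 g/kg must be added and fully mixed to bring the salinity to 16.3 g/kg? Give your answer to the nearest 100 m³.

Salt balance: 39,340×36.3 + V×1 = (39,340+V)×16.3
1,428,042 + 1V = 641,242 + 16.3V
786,800 = 15.3V
V = 51,424.84 m³

51400 m³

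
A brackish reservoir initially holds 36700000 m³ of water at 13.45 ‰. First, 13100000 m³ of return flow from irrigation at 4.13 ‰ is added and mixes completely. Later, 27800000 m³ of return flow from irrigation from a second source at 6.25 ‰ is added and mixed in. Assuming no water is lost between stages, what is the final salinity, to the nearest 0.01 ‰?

9.30 ‰

Salt balance:
Initial salt = 36,700,000×13.45 = 493,615,000
After stage 1: salt = 493,615,000 + 13,100,000×4.13 = 547,718,000; volume = 49,800,000 m³; S = 10.998 ‰
After stage 2: salt = 547,718,000 + 27,800,000×6.25 = 721,468,000; volume = 77,600,000 m³
S = 721,468,000 / 77,600,000 = 9.2973 ‰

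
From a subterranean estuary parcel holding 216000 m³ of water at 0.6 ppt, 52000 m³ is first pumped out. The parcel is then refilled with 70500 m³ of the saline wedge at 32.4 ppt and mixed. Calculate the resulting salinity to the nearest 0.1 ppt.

10.2 ppt

Remaining after removal: 164,000 m³ at 0.6 ppt (salt = 98,400)
After addition: salt = 98,400 + 70,500×32.4 = 2,382,600; volume = 234,500 m³
S = 2,382,600 / 234,500 = 10.1603 ppt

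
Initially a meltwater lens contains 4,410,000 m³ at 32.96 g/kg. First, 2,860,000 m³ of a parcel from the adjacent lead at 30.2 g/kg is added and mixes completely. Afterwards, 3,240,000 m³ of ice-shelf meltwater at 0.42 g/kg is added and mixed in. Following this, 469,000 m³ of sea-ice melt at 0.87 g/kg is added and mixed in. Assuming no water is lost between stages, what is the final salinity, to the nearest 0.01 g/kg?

21.27 g/kg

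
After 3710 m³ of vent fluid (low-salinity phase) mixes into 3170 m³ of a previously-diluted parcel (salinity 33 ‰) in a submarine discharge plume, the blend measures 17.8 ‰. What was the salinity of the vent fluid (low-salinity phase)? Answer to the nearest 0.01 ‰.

4.81 ‰

Salt balance: 3,170×33 + 3,710×S = 6,880×17.8
104,610 + 3,710·S = 122,464
S = (122,464 − 104,610) / 3,710 = 4.8124 ‰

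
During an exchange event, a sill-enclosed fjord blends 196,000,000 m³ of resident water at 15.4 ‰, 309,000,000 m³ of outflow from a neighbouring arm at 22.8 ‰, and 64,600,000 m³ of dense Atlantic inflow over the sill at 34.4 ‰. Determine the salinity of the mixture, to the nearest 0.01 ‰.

Salt balance:
salt = 196,000,000×15.4 + 309,000,000×22.8 + 64,600,000×34.4 = 3,018,400,000 + 7,045,200,000 + 2,222,240,000 = 12,285,840,000
volume = 196,000,000 + 309,000,000 + 64,600,000 = 569,600,000 m³
S = 12,285,840,000 / 569,600,000 = 21.5692 ‰

21.57 ‰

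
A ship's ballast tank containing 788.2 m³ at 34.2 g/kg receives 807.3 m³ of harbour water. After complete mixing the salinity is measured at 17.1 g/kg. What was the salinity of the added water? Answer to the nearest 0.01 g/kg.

Salt balance: 788.2×34.2 + 807.3×S = 1,595.5×17.1
26,956.44 + 807.3·S = 27,283.05
S = (27,283.05 − 26,956.44) / 807.3 = 0.4046 g/kg

0.40 g/kg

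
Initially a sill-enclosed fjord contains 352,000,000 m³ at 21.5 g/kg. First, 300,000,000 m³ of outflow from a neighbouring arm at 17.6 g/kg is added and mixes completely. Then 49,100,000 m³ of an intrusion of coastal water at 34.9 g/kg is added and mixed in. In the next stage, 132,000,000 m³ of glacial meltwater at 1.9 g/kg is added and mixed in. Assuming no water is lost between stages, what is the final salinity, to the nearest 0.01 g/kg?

17.78 g/kg

Salt balance:
Initial salt = 352,000,000×21.5 = 7,568,000,000
After stage 1: salt = 7,568,000,000 + 300,000,000×17.6 = 12,848,000,000; volume = 652,000,000 m³; S = 19.706 g/kg
After stage 2: salt = 12,848,000,000 + 49,100,000×34.9 = 14,561,590,000; volume = 701,100,000 m³; S = 20.77 g/kg
After stage 3: salt = 14,561,590,000 + 132,000,000×1.9 = 14,812,390,000; volume = 833,100,000 m³
S = 14,812,390,000 / 833,100,000 = 17.7798 g/kg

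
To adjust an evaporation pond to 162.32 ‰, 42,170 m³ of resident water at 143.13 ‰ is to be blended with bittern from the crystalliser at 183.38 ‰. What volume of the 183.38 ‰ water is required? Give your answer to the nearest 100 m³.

38400 m³

Salt balance: 42,170×143.13 + V×183.38 = (42,170+V)×162.32
6,035,792.1 + 183.38V = 6,845,034.4 + 162.32V
809,242.3 = 21.06V
V = 38,425.56 m³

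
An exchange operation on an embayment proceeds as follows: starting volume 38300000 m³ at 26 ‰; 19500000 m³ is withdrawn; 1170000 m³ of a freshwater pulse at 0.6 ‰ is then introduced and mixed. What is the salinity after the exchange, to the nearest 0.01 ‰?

24.51 ‰

Remaining after removal: 18,800,000 m³ at 26 ‰ (salt = 488,800,000)
After addition: salt = 488,800,000 + 1,170,000×0.6 = 489,502,000; volume = 19,970,000 m³
S = 489,502,000 / 19,970,000 = 24.5119 ‰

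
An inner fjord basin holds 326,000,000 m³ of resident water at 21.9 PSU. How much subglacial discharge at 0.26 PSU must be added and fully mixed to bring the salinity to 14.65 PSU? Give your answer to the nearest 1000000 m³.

Salt balance: 326,000,000×21.9 + V×0.26 = (326,000,000+V)×14.65
7,139,400,000 + 0.26V = 4,775,900,000 + 14.65V
2,363,500,000 = 14.39V
V = 164,246,004.17 m³

164000000 m³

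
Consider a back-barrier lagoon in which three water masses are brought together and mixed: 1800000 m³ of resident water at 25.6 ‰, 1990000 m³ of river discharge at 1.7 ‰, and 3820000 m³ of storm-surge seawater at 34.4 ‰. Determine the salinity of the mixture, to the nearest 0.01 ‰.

By conservation of dissolved salt,
salt = 1,800,000×25.6 + 1,990,000×1.7 + 3,820,000×34.4 = 46,080,000 + 3,383,000 + 131,408,000 = 180,871,000
volume = 1,800,000 + 1,990,000 + 3,820,000 = 7,610,000 m³
S = 180,871,000 / 7,610,000 = 23.7675 ‰

23.77 ‰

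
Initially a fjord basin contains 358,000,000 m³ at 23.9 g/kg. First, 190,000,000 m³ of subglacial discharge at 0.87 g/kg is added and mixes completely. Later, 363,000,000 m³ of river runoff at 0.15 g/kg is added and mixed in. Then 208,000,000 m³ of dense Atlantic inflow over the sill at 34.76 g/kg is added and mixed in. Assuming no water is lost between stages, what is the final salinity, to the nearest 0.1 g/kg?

By conservation of dissolved salt,
Initial salt = 358,000,000×23.9 = 8,556,200,000
After stage 1: salt = 8,556,200,000 + 190,000,000×0.87 = 8,721,500,000; volume = 548,000,000 m³; S = 15.915 g/kg
After stage 2: salt = 8,721,500,000 + 363,000,000×0.15 = 8,775,950,000; volume = 911,000,000 m³; S = 9.633 g/kg
After stage 3: salt = 8,775,950,000 + 208,000,000×34.76 = 16,006,030,000; volume = 1,119,000,000 m³
S = 16,006,030,000 / 1,119,000,000 = 14.3039 g/kg

14.3 g/kg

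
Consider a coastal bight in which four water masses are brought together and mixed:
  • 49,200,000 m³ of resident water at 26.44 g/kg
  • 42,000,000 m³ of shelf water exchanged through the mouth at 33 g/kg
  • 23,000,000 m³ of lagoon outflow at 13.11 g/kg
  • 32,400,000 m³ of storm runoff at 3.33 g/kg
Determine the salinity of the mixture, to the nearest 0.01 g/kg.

21.12 g/kg

Conserving salt mass:
salt = 49,200,000×26.44 + 42,000,000×33 + 23,000,000×13.11 + 32,400,000×3.33 = 1,300,848,000 + 1,386,000,000 + 301,530,000 + 107,892,000 = 3,096,270,000
volume = 49,200,000 + 42,000,000 + 23,000,000 + 32,400,000 = 146,600,000 m³
S = 3,096,270,000 / 146,600,000 = 21.1205 g/kg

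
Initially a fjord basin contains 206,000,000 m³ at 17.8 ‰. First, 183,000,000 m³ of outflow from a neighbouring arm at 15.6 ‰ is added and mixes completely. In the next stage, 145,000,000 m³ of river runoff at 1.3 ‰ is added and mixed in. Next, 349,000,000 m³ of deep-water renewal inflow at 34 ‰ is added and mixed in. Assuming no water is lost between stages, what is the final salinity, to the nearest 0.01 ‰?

21.04 ‰

Salt balance:
Initial salt = 206,000,000×17.8 = 3,666,800,000
After stage 1: salt = 3,666,800,000 + 183,000,000×15.6 = 6,521,600,000; volume = 389,000,000 m³; S = 16.765 ‰
After stage 2: salt = 6,521,600,000 + 145,000,000×1.3 = 6,710,100,000; volume = 534,000,000 m³; S = 12.566 ‰
After stage 3: salt = 6,710,100,000 + 349,000,000×34 = 18,576,100,000; volume = 883,000,000 m³
S = 18,576,100,000 / 883,000,000 = 21.0375 ‰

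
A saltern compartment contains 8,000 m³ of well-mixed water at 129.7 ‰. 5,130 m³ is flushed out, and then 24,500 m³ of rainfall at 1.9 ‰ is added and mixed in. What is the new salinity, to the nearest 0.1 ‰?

Remaining after removal: 2,870 m³ at 129.7 ‰ (salt = 372,239)
After addition: salt = 372,239 + 24,500×1.9 = 418,789; volume = 27,370 m³
S = 418,789 / 27,370 = 15.301 ‰

15.3 ‰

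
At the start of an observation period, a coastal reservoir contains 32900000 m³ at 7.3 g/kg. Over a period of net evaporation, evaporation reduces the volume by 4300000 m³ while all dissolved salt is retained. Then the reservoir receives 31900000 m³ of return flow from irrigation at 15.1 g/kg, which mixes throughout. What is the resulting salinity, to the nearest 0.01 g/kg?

11.93 g/kg

After evaporation: salt = 32,900,000×7.3 = 240,170,000; volume = 32,900,000 − 4,300,000 = 28,600,000 m³
After mixing: salt = 240,170,000 + 31,900,000×15.1 = 721,860,000; volume = 28,600,000 + 31,900,000 = 60,500,000 m³
S = 721,860,000 / 60,500,000 = 11.9316 g/kg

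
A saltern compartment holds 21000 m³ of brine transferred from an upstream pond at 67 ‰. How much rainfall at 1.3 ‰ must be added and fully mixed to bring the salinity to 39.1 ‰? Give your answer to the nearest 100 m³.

15500 m³

Salt balance: 21,000×67 + V×1.3 = (21,000+V)×39.1
1,407,000 + 1.3V = 821,100 + 39.1V
585,900 = 37.8V
V = 15,500 m³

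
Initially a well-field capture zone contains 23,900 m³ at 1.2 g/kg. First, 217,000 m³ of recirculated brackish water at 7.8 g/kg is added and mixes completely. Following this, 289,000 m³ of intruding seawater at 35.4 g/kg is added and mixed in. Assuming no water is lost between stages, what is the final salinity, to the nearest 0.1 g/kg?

Conserving salt mass:
Initial salt = 23,900×1.2 = 28,680
After stage 1: salt = 28,680 + 217,000×7.8 = 1,721,280; volume = 240,900 m³; S = 7.145 g/kg
After stage 2: salt = 1,721,280 + 289,000×35.4 = 11,951,880; volume = 529,900 m³
S = 11,951,880 / 529,900 = 22.555 g/kg

22.6 g/kg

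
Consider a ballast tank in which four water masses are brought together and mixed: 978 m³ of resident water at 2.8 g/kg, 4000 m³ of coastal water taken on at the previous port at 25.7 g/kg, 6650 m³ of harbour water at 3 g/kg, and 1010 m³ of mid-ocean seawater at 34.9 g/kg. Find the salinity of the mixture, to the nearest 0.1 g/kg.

Salt balance:
salt = 978×2.8 + 4,000×25.7 + 6,650×3 + 1,010×34.9 = 2,738.4 + 102,800 + 19,950 + 35,249 = 160,737.4
volume = 978 + 4,000 + 6,650 + 1,010 = 12,638 m³
S = 160,737.4 / 12,638 = 12.719 g/kg

12.7 g/kg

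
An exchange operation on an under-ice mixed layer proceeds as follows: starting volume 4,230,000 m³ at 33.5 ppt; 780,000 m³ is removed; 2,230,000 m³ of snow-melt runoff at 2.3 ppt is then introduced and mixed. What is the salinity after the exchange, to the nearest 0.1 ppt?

21.3 ppt

Remaining after removal: 3,450,000 m³ at 33.5 ppt (salt = 115,575,000)
After addition: salt = 115,575,000 + 2,230,000×2.3 = 120,704,000; volume = 5,680,000 m³
S = 120,704,000 / 5,680,000 = 21.2507 ppt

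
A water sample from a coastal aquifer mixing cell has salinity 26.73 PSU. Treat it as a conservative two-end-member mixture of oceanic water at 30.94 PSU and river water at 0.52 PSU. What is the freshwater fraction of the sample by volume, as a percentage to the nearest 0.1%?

Let f be the freshwater fraction. Salt balance per unit volume:
f×0.52 + (1−f)×30.94 = 26.73
f = (30.94 − 26.73) / (30.94 − 0.52) = 4.21/30.42 = 0.1384

13.8%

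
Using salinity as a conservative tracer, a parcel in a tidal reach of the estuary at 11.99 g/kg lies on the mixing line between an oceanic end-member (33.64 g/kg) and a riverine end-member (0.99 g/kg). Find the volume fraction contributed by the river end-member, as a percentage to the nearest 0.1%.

66.3%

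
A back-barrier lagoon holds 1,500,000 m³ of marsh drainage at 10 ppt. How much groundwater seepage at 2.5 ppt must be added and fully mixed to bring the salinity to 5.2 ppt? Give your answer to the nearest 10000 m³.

2670000 m³

Salt balance: 1,500,000×10 + V×2.5 = (1,500,000+V)×5.2
15,000,000 + 2.5V = 7,800,000 + 5.2V
7,200,000 = 2.7V
V = 2,666,666.67 m³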